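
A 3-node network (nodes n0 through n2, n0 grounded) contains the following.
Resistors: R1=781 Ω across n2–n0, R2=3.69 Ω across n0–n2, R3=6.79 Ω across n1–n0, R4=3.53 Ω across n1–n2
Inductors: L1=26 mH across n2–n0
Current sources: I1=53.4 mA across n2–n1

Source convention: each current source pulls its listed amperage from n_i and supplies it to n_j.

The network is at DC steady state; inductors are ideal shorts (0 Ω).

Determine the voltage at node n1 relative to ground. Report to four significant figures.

MNA unknowns: 2 node voltages V₁..V_2 plus 1 source current (L1)
R1: Y=0.001280 on G[2,0]
L1: row V2−V0=0, i_L1 at 2,0
R2: Y=0.2710 on G[0,2]
R3: Y=0.1473 on G[1,0]
R4: Y=0.2833 on G[1,2]
I1: z[2]−=0.0534, z[1]+=0.0534
solve → V1=0.1240, V2=0.000
aux → i_L1=-0.01827

0.1240 V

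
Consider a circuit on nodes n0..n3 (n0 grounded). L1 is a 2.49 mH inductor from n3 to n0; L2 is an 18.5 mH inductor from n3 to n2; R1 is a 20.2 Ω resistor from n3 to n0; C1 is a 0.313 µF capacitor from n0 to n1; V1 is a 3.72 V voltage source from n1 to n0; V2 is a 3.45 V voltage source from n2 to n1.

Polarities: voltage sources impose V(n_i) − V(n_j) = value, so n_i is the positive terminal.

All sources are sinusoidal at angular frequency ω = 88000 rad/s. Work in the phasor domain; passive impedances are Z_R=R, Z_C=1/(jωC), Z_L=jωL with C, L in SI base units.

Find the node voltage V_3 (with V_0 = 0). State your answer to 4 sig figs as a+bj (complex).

0.009205-0.08800j V

MNA unknowns: 3 node voltages V₁..V_3 plus 2 source currents (V1, V2)
L1: Y=0.000-0.004564j on G[3,0]
L2: Y=0.000-0.0006143j on G[3,2]
R1: Y=0.04950+0.000j on G[3,0]
C1: Y=0.000+0.02754j on G[0,1]
V1: row V1−V0=3.72, i_V1 at 1,0
V2: row V2−V1=3.45, i_V2 at 2,1
solve → V1=3.720+0.000j, V2=7.170+0.000j, V3=0.009205-0.08800j
aux → i_V1=-5.406e-05-0.09807j, i_V2=-5.406e-05+0.004399j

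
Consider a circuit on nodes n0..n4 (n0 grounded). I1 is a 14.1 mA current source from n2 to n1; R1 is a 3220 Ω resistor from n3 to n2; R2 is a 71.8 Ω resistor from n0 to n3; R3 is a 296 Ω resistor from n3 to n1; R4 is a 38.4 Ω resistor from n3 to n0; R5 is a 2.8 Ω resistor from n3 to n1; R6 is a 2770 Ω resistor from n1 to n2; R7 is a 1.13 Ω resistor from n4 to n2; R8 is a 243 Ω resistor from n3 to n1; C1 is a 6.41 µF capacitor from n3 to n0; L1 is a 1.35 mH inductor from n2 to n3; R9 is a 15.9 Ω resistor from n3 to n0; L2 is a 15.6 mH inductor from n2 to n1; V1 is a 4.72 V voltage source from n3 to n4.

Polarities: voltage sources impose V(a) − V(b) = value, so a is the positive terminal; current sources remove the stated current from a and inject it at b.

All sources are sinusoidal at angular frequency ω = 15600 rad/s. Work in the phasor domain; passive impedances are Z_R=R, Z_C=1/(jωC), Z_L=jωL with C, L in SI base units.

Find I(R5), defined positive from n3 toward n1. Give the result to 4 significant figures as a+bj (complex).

-0.01081-0.01899j A

Element admittances at ω=15600 rad/s:
  I1: injects 0.0141 A into n1 (from n2)
  Y(R1) = 0.0003106+0.000j S between n3,n2
  Y(R2) = 0.01393+0.000j S between n0,n3
  Y(R3) = 0.003378+0.000j S between n3,n1
  Y(R4) = 0.02604+0.000j S between n3,n0
  Y(R5) = 0.3571+0.000j S between n3,n1
  Y(R6) = 0.0003610+0.000j S between n1,n2
  Y(R7) = 0.8850+0.000j S between n4,n2
  Y(R8) = 0.004115+0.000j S between n3,n1
  Y(C1) = 0.000+0.1000j S between n3,n0
  Y(L1) = 0.000-0.04748j S between n2,n3
  Y(R9) = 0.06289+0.000j S between n3,n0
  Y(L2) = 0.000-0.004109j S between n2,n1
  V1: constraint V(n3)−V(n4) = 4.72
Assemble and solve the 5×5 MNA system:
  V(n1)=0.03027+0.05316j  V(n2)=-4.716-0.2749j  V(n3)=0.000+0.000j  V(n4)=-4.720+0.000j
  i(V1)=-0.003477+0.2432j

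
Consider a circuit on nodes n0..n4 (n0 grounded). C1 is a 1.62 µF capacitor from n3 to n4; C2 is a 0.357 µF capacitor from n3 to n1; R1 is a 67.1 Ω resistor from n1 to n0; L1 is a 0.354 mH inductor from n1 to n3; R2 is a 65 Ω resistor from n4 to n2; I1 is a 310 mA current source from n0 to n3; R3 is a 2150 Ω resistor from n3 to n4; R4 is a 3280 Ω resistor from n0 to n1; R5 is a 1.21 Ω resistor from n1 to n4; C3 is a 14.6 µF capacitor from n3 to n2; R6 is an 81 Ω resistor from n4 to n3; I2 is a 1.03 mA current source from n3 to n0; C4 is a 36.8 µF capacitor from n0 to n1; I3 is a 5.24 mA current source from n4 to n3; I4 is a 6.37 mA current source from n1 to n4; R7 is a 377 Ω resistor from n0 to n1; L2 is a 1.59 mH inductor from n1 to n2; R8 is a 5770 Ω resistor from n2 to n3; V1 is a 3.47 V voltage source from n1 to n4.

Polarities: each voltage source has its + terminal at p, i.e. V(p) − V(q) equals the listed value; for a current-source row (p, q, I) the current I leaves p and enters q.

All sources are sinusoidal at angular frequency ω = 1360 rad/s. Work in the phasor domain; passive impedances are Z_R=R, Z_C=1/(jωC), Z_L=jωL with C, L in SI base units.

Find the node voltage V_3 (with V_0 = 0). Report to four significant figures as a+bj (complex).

1.959-5.344j V

Element admittances at ω=1360 rad/s:
  Y(C1) = 0.000+0.002203j S between n3,n4
  Y(C2) = 0.000+0.0004855j S between n3,n1
  Y(R1) = 0.01490+0.000j S between n1,n0
  Y(L1) = 0.000-2.077j S between n1,n3
  Y(R2) = 0.01538+0.000j S between n4,n2
  I1: injects 0.31 A into n3 (from n0)
  Y(R3) = 0.0004651+0.000j S between n3,n4
  Y(R4) = 0.0003049+0.000j S between n0,n1
  Y(R5) = 0.8264+0.000j S between n1,n4
  Y(C3) = 0.000+0.01986j S between n3,n2
  Y(R6) = 0.01235+0.000j S between n4,n3
  I2: injects 0.00103 A into n0 (from n3)
  Y(C4) = 0.000+0.05005j S between n0,n1
  I3: injects 0.00524 A into n3 (from n4)
  I4: injects 0.00637 A into n4 (from n1)
  Y(R7) = 0.002653+0.000j S between n0,n1
  Y(L2) = 0.000-0.4624j S between n1,n2
  Y(R8) = 0.0001733+0.000j S between n2,n3
  V1: constraint V(n1)−V(n4) = 3.47
Assemble and solve the 5×5 MNA system:
  V(n1)=1.954-5.476j  V(n2)=1.950-5.602j  V(n3)=1.959-5.344j  V(n4)=-1.516-5.476j
  i(V1)=-2.966-0.007408j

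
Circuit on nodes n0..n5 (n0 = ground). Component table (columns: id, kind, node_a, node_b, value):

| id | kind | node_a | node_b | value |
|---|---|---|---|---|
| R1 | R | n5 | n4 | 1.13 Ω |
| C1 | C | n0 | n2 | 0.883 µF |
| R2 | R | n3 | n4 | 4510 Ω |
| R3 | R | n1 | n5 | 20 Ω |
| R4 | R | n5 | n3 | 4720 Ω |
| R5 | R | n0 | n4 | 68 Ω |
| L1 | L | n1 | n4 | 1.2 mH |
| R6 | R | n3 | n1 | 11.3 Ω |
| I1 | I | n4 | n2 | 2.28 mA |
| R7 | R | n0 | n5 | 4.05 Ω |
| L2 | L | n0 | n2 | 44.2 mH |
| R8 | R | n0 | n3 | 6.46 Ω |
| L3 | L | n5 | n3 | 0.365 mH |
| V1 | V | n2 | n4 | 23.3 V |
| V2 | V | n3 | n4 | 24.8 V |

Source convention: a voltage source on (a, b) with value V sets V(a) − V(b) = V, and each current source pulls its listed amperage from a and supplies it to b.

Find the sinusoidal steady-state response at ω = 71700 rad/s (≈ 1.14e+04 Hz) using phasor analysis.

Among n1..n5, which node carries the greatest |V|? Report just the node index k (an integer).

3

MNA unknowns: 5 node voltages V₁..V_5 plus 2 source currents (V1, V2)
R1: Y=0.8850+0.000j on G[5,4]
C1: Y=0.000+0.06331j on G[0,2]
R2: Y=0.0002217+0.000j on G[3,4]
R3: Y=0.05000+0.000j on G[1,5]
R4: Y=0.0002119+0.000j on G[5,3]
R5: Y=0.01471+0.000j on G[0,4]
L1: Y=0.000-0.01162j on G[1,4]
R6: Y=0.08850+0.000j on G[3,1]
I1: z[4]−=0.00228, z[2]+=0.00228
R7: Y=0.2469+0.000j on G[0,5]
L2: Y=0.000-0.0003155j on G[0,2]
R8: Y=0.1548+0.000j on G[0,3]
L3: Y=0.000-0.03821j on G[5,3]
V1: row V2−V4=23.3, i_V1 at 2,4
V2: row V3−V4=24.8, i_V2 at 3,4
solve → V1=5.555-0.3309j, V2=12.00-1.635j, V3=13.50-1.635j, V4=-11.30-1.635j, V5=-8.210-1.940j
aux → i_V1=-0.1007-0.7562j, i_V2=-2.815+1.198j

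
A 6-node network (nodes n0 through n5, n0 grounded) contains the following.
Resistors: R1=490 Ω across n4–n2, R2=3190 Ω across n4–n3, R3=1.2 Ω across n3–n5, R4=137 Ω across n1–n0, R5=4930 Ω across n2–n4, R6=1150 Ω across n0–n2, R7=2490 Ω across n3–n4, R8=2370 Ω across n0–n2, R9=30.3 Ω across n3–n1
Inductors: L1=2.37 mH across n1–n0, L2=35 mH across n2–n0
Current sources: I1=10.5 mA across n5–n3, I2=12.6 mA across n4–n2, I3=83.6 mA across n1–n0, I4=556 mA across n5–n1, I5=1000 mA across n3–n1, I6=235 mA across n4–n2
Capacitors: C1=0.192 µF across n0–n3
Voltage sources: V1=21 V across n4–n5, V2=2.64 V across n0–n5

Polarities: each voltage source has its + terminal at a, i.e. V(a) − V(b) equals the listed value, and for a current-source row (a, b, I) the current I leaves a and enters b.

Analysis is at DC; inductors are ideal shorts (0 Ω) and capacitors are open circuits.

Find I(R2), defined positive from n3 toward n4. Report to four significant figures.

MNA unknowns: 5 node voltages V₁..V_5 plus 4 source currents (L1, L2, V1, V2)
R1: Y=0.002041 on G[4,2]
R2: Y=0.0003135 on G[4,3]
L1: row V1−V0=0, i_L1 at 1,0
R3: Y=0.8333 on G[3,5]
L2: row V2−V0=0, i_L2 at 2,0
R4: Y=0.007299 on G[1,0]
I1: z[5]−=0.0105, z[3]+=0.0105
I2: z[4]−=0.0126, z[2]+=0.0126
R5: Y=0.0002028 on G[2,4]
I3: z[1]−=0.0836, z[0]+=0.0836
I4: z[5]−=0.556, z[1]+=0.556
I5: z[3]−=1, z[1]+=1
R6: Y=0.0008696 on G[0,2]
R7: Y=0.0004016 on G[3,4]
R8: Y=0.0004219 on G[0,2]
C1: Y=0.000 on G[0,3]
I6: z[4]−=0.235, z[2]+=0.235
R9: Y=0.03300 on G[3,1]
V1: row V4−V5=21, i_V1 at 4,5
V2: row V0−V5=2.64, i_V2 at 0,5
solve → V1=0.000, V2=0.000, V3=-3.663, V4=18.36, V5=-2.640
aux → i_L1=1.351, i_L2=0.2888, i_V1=-0.3045, i_V2=1.724

-0.006904 A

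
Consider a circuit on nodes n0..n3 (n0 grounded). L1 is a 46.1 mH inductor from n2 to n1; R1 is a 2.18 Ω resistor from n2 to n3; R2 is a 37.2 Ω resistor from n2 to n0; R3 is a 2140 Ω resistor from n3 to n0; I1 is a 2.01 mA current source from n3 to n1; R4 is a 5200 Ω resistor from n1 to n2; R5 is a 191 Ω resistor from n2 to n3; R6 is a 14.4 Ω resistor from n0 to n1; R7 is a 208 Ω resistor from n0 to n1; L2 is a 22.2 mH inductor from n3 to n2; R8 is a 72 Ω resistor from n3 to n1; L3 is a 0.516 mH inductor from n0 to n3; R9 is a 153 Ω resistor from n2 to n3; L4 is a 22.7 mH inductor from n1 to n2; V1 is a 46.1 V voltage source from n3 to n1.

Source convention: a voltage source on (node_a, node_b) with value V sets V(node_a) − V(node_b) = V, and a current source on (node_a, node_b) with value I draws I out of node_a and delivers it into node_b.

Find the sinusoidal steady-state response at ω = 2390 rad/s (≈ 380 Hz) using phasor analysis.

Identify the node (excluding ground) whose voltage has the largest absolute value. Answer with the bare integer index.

MNA unknowns: 3 node voltages V₁..V_3 plus 1 source current (V1)
L1: Y=0.000-0.009076j on G[2,1]
R1: Y=0.4587+0.000j on G[2,3]
R2: Y=0.02688+0.000j on G[2,0]
R3: Y=0.0004673+0.000j on G[3,0]
I1: z[3]−=0.00201, z[1]+=0.00201
R4: Y=0.0001923+0.000j on G[1,2]
R5: Y=0.005236+0.000j on G[2,3]
R6: Y=0.06944+0.000j on G[0,1]
R7: Y=0.004808+0.000j on G[0,1]
L2: Y=0.000-0.01885j on G[3,2]
R8: Y=0.01389+0.000j on G[3,1]
L3: Y=0.000-0.8109j on G[0,3]
R9: Y=0.006536+0.000j on G[2,3]
L4: Y=0.000-0.01843j on G[1,2]
V1: row V3−V1=46.1, i_V1 at 3,1
solve → V1=-45.50+4.155j, V2=0.3326+6.455j, V3=0.5969+4.155j
aux → i_V1=-4.093+1.569j

1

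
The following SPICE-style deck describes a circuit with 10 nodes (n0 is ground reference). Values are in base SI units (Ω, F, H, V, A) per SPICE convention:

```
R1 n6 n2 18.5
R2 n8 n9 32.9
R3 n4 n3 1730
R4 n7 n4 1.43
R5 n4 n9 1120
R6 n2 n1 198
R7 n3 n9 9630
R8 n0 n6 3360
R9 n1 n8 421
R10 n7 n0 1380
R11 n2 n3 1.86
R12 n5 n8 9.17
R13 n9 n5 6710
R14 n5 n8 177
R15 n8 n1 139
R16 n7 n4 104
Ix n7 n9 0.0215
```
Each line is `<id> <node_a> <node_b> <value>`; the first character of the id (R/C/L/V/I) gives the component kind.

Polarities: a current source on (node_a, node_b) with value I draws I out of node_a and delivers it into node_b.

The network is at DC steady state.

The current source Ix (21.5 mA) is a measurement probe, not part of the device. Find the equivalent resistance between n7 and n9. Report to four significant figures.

R_eq = 658.9 Ω

Apply KCL at each of the 9 non-ground nodes and solve the resulting linear system.
Node n1: branches {R6, R9, R15} → V_1 = 9.714
Node n2: branches {R1, R6, R11} → V_2 = 8.016
Node n3: branches {R3, R7, R11} → V_3 = 8.004
Node n4: branches {R3, R4, R5, R16} → V_4 = -3.247
Node n5: branches {R12, R13, R14} → V_5 = 10.61
Node n6: branches {R1, R8} → V_6 = 7.972
Node n7: branches {R4, R10, R16, Ix} → V_7 = -3.274
Node n8: branches {R2, R9, R12, R14, R15} → V_8 = 10.61
Node n9: branches {R2, R5, R7, R13, Ix} → V_9 = 10.89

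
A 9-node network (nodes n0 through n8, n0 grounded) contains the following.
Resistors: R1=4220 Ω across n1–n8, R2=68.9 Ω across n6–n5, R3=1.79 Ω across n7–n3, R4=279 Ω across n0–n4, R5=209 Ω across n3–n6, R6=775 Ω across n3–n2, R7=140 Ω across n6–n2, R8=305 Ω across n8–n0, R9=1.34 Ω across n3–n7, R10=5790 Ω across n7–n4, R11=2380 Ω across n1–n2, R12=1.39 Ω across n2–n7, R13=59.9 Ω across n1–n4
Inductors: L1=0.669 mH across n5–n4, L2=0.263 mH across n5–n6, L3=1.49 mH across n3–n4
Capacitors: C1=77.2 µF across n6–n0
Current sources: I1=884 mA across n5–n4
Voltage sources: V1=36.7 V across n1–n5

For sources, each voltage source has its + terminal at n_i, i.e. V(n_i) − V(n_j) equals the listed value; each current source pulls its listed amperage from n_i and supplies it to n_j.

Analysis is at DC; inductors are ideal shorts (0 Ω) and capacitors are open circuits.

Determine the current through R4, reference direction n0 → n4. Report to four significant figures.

0.007639 A

Element admittances at DC:
  Y(R1) = 0.0002370 S between n1,n8
  Y(R2) = 0.01451 S between n6,n5
  Y(R3) = 0.5587 S between n7,n3
  Y(R4) = 0.003584 S between n0,n4
  Y(R5) = 0.004785 S between n3,n6
  L1: short n5↔n4 (DC inductor)
  Y(R6) = 0.001290 S between n3,n2
  Y(R7) = 0.007143 S between n6,n2
  L2: short n5↔n6 (DC inductor)
  Y(R8) = 0.003279 S between n8,n0
  Y(R9) = 0.7463 S between n3,n7
  Y(R10) = 0.0001727 S between n7,n4
  L3: short n3↔n4 (DC inductor)
  Y(C1) = 0.000 S between n6,n0
  Y(R11) = 0.0004202 S between n1,n2
  Y(R12) = 0.7194 S between n2,n7
  I1: injects 0.884 A into n4 (from n5)
  Y(R13) = 0.01669 S between n1,n4
  V1: constraint V(n1)−V(n5) = 36.7
Assemble and solve the 12×12 MNA system:
  V(n1)=34.57  V(n2)=-2.099  V(n3)=-2.131  V(n4)=-2.131  V(n5)=-2.131  V(n6)=-2.131  V(n7)=-2.120  V(n8)=2.330
  i(L1)=-1.520  i(L2)=-0.0002330  i(L3)=0.01517  i(V1)=-0.6357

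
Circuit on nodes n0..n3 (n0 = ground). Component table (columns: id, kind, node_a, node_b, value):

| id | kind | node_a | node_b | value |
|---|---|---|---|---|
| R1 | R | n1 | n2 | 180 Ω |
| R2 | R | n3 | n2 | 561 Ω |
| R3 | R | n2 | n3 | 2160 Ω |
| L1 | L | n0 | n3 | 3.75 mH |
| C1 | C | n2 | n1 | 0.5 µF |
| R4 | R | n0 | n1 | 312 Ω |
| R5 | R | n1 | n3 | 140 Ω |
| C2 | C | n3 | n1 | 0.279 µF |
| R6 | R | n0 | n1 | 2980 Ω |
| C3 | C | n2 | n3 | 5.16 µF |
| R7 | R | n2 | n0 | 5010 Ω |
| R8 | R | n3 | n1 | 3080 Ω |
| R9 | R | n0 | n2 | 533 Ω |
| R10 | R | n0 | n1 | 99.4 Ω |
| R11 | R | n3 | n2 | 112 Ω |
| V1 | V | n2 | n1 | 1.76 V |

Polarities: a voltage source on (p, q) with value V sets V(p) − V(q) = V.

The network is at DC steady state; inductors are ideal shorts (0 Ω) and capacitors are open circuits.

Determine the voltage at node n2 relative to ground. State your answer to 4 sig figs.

1.080 V

MNA unknowns: 3 node voltages V₁..V_3 plus 2 source currents (L1, V1)
R1: Y=0.005556 on G[1,2]
R2: Y=0.001783 on G[3,2]
R3: Y=0.0004630 on G[2,3]
L1: row V0−V3=0, i_L1 at 0,3
C1: Y=0.000 on G[2,1]
R4: Y=0.003205 on G[0,1]
R5: Y=0.007143 on G[1,3]
C2: Y=0.000 on G[3,1]
R6: Y=0.0003356 on G[0,1]
C3: Y=0.000 on G[2,3]
R7: Y=0.0001996 on G[2,0]
R8: Y=0.0003247 on G[3,1]
R9: Y=0.001876 on G[0,2]
R10: Y=0.01006 on G[0,1]
R11: Y=0.008929 on G[3,2]
V1: row V2−V1=1.76, i_V1 at 2,1
solve → V1=-0.6795, V2=1.080, V3=0.000
aux → i_L1=-0.006999, i_V1=-0.02409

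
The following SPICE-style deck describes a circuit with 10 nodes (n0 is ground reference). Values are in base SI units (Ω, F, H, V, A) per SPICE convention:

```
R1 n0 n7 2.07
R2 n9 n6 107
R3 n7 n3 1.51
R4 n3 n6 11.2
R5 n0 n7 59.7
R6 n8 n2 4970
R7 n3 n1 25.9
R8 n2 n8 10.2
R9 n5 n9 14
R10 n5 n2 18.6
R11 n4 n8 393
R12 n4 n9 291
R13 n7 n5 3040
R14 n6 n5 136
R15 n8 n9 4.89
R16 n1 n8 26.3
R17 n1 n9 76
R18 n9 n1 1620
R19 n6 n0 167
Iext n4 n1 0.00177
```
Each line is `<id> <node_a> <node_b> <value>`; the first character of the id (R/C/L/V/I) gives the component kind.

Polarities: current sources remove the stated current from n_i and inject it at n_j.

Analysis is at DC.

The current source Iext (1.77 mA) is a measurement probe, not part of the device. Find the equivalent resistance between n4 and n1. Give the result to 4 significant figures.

R_eq = 183.5 Ω

Apply KCL at each of the 9 non-ground nodes and solve the resulting linear system.
Node n1: branches {R7, R16, R17, R18, Iext} → V_1 = 0.007914
Node n2: branches {R6, R8, R10} → V_2 = -0.01994
Node n3: branches {R3, R4, R7} → V_3 = 7.376e-05
Node n4: branches {R11, R12, Iext} → V_4 = -0.3168
Node n5: branches {R9, R10, R13, R14} → V_5 = -0.01981
Node n6: branches {R2, R4, R14, R19} → V_6 = -0.003040
Node n7: branches {R1, R3, R5, R13} → V_7 = 3.642e-05
Node n8: branches {R6, R8, R11, R15, R16} → V_8 = -0.02001
Node n9: branches {R2, R9, R12, R15, R17, R18} → V_9 = -0.02154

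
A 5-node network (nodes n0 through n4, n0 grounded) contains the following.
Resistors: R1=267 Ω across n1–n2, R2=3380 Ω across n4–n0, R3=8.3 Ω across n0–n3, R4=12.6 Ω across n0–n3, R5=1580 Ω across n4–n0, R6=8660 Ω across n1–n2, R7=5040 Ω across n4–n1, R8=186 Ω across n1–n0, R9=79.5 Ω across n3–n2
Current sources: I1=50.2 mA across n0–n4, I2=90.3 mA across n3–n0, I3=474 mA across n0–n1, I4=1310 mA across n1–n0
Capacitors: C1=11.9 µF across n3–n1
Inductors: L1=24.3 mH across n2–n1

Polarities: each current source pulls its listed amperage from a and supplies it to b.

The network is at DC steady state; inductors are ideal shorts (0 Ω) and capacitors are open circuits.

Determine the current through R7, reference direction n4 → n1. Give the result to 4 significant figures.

0.01667 A

MNA unknowns: 4 node voltages V₁..V_4 plus 1 source current (L1)
R1: Y=0.003745 on G[1,2]
R2: Y=0.0002959 on G[4,0]
I1: z[0]−=0.0502, z[4]+=0.0502
R3: Y=0.1205 on G[0,3]
R4: Y=0.07937 on G[0,3]
C1: Y=0.000 on G[3,1]
R5: Y=0.0006329 on G[4,0]
I2: z[3]−=0.0903, z[0]+=0.0903
R6: Y=0.0001155 on G[1,2]
R7: Y=0.0001984 on G[4,1]
R8: Y=0.005376 on G[1,0]
R9: Y=0.01258 on G[3,2]
L1: row V2−V1=0, i_L1 at 2,1
I3: z[0]−=0.474, z[1]+=0.474
I4: z[1]−=1.31, z[0]+=1.31
solve → V1=-47.92, V2=-47.92, V3=-3.263, V4=36.10
aux → i_L1=0.5617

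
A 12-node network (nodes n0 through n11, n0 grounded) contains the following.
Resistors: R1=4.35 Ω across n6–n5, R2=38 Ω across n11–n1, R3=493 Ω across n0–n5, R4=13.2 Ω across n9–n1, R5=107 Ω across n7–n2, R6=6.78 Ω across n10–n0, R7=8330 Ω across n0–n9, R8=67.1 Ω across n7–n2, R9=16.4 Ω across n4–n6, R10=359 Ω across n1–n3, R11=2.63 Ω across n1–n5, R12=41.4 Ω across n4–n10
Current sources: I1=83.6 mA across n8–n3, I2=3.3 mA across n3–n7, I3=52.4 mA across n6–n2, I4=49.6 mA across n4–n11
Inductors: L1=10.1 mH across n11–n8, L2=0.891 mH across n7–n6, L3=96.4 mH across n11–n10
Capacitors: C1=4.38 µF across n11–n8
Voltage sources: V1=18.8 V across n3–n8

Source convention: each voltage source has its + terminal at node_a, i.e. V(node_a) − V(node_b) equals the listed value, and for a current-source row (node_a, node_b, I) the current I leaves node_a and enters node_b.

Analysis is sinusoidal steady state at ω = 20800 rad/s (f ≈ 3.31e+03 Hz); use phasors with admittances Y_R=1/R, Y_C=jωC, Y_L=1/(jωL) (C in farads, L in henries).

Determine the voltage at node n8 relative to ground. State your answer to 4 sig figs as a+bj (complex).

0.7799+0.6133j V

MNA unknowns: 11 node voltages V₁..V_11 plus 1 source current (V1)
R1: Y=0.2299+0.000j on G[6,5]
R2: Y=0.02632+0.000j on G[11,1]
R3: Y=0.002028+0.000j on G[0,5]
I1: z[8]−=0.0836, z[3]+=0.0836
I2: z[3]−=0.0033, z[7]+=0.0033
L1: Y=0.000-0.004760j on G[11,8]
R4: Y=0.07576+0.000j on G[9,1]
R5: Y=0.009346+0.000j on G[7,2]
R6: Y=0.1475+0.000j on G[10,0]
I3: z[6]−=0.0524, z[2]+=0.0524
I4: z[4]−=0.0496, z[11]+=0.0496
R7: Y=0.0001200+0.000j on G[0,9]
L2: Y=0.000-0.05396j on G[7,6]
R8: Y=0.01490+0.000j on G[7,2]
R9: Y=0.06098+0.000j on G[4,6]
R10: Y=0.002786+0.000j on G[1,3]
C1: Y=0.000+0.09110j on G[11,8]
R11: Y=0.3802+0.000j on G[1,5]
L3: Y=0.000-0.0004987j on G[11,10]
R12: Y=0.02415+0.000j on G[4,10]
V1: row V3−V8=18.8, i_V1 at 3,8
solve → V1=1.005+0.02297j, V2=2.852+1.053j, V3=19.58+0.6133j, V4=-0.09168+0.01449j, V5=0.8837+0.02191j, V6=0.6906+0.02036j, V7=0.6906+1.053j, V8=0.7799+0.6133j, V9=1.004+0.02293j, V10=-0.01297-0.0003200j, V11=0.7989-0.02413j
aux → i_V1=0.02856-0.001644j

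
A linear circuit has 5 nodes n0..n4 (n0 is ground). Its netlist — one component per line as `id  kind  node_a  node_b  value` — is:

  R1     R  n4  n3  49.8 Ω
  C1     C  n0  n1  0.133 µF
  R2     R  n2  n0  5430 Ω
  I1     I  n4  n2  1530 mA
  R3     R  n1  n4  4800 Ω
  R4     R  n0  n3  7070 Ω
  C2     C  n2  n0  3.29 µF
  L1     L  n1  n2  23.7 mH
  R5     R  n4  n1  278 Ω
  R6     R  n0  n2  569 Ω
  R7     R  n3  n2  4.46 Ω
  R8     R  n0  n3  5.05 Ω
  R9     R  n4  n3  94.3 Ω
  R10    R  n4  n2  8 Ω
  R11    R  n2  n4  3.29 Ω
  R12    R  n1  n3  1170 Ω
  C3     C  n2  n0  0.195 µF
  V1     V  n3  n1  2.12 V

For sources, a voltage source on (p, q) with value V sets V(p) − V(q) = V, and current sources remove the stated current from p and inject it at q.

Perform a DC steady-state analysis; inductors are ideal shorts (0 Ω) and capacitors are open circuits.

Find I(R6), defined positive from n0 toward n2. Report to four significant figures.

MNA unknowns: 4 node voltages V₁..V_4 plus 2 source currents (L1, V1)
R1: Y=0.02008 on G[4,3]
C1: Y=0.000 on G[0,1]
R2: Y=0.0001842 on G[2,0]
I1: z[4]−=1.53, z[2]+=1.53
R3: Y=0.0002083 on G[1,4]
R4: Y=0.0001414 on G[0,3]
C2: Y=0.000 on G[2,0]
L1: row V1−V2=0, i_L1 at 1,2
R5: Y=0.003597 on G[4,1]
R6: Y=0.001757 on G[0,2]
R7: Y=0.2242 on G[3,2]
R8: Y=0.1980 on G[0,3]
R9: Y=0.01060 on G[4,3]
R10: Y=0.1250 on G[4,2]
R11: Y=0.3040 on G[2,4]
R12: Y=0.0008547 on G[1,3]
C3: Y=0.000 on G[2,0]
V1: row V3−V1=2.12, i_V1 at 3,1
solve → V1=-2.099, V2=-2.099, V3=0.02057, V4=-5.260
aux → i_L1=-0.6535, i_V1=-0.6433

0.003690 A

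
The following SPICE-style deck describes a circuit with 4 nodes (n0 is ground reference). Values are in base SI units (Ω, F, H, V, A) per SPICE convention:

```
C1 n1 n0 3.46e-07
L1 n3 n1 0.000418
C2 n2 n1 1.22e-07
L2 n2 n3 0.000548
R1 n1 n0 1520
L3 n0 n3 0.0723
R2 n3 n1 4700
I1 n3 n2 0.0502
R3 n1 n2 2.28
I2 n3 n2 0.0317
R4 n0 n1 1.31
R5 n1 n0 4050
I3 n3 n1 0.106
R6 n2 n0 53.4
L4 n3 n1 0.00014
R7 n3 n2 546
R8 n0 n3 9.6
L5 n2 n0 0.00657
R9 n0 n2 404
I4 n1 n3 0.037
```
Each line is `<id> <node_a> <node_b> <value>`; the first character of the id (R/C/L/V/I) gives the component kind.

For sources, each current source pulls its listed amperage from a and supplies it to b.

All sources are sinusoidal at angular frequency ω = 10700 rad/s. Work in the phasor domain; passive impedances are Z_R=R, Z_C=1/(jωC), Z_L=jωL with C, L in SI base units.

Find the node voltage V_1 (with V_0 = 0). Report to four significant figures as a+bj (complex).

MNA unknowns: 3 node voltages V₁..V_3
C1: Y=0.000+0.003702j on G[1,0]
L1: Y=0.000-0.2236j on G[3,1]
C2: Y=0.000+0.001305j on G[2,1]
L2: Y=0.000-0.1705j on G[2,3]
R1: Y=0.0006579+0.000j on G[1,0]
L3: Y=0.000-0.001293j on G[0,3]
R2: Y=0.0002128+0.000j on G[3,1]
I1: z[3]−=0.0502, z[2]+=0.0502
R3: Y=0.4386+0.000j on G[1,2]
I2: z[3]−=0.0317, z[2]+=0.0317
R4: Y=0.7634+0.000j on G[0,1]
R5: Y=0.0002469+0.000j on G[1,0]
I3: z[3]−=0.106, z[1]+=0.106
R6: Y=0.01873+0.000j on G[2,0]
L4: Y=0.000-0.6676j on G[3,1]
R7: Y=0.001832+0.000j on G[3,2]
R8: Y=0.1042+0.000j on G[0,3]
L5: Y=0.000-0.01422j on G[2,0]
R9: Y=0.002475+0.000j on G[0,2]
I4: z[1]−=0.037, z[3]+=0.037
solve → V1=-0.003999+0.01663j, V2=0.1070+0.05715j, V3=0.001831-0.1189j

-0.003999+0.01663j V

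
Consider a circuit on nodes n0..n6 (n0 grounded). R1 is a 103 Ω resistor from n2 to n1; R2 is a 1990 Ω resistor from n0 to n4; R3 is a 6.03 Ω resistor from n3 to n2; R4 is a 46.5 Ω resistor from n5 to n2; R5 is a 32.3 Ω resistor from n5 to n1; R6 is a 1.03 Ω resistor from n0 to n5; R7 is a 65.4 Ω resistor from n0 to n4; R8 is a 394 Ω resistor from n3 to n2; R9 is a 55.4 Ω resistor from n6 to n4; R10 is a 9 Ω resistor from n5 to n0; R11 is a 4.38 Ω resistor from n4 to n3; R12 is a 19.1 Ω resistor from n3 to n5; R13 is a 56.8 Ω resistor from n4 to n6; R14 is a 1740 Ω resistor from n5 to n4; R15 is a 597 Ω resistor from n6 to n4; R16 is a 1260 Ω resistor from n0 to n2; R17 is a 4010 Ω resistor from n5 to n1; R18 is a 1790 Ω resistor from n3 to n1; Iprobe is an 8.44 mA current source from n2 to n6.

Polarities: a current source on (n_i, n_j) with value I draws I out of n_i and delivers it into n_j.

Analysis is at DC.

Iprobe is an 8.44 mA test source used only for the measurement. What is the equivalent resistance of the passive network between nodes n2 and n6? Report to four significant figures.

Apply KCL at each of the 6 non-ground nodes and solve the resulting linear system.
Node n1: branches {R1, R5, R17, R18} → V_1 = -0.008935
Node n2: branches {R1, R3, R4, R8, R16, Iprobe} → V_2 = -0.03674
Node n3: branches {R3, R8, R11, R12, R18} → V_3 = 0.006995
Node n4: branches {R2, R7, R9, R11, R13, R14, R15} → V_4 = 0.04102
Node n5: branches {R4, R5, R6, R10, R12, R14, R17} → V_5 = -0.0005718
Node n6: branches {R9, R13, R15, Iprobe} → V_6 = 0.2671

R_eq = 36.00 Ω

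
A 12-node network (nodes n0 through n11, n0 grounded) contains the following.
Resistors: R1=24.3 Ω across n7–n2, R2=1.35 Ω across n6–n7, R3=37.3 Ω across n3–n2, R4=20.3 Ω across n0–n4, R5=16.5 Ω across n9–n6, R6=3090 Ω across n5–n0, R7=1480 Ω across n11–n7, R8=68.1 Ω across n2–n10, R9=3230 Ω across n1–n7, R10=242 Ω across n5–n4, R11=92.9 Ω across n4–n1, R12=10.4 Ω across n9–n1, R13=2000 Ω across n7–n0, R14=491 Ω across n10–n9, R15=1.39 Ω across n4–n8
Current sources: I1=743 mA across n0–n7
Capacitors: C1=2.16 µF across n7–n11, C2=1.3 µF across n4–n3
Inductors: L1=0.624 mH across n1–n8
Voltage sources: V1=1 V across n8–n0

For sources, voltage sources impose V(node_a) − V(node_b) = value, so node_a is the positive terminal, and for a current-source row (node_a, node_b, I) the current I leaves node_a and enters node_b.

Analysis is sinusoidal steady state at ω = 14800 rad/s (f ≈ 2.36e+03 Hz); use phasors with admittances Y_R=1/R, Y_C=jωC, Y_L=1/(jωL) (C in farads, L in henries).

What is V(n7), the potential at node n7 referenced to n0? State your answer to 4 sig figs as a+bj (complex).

Element admittances at ω=14800 rad/s:
  Y(R1) = 0.04115+0.000j S between n7,n2
  Y(R2) = 0.7407+0.000j S between n6,n7
  Y(R3) = 0.02681+0.000j S between n3,n2
  I1: injects 0.743 A into n7 (from n0)
  Y(C1) = 0.000+0.03197j S between n7,n11
  Y(R4) = 0.04926+0.000j S between n0,n4
  Y(L1) = 0.000-0.1083j S between n1,n8
  Y(R5) = 0.06061+0.000j S between n9,n6
  Y(R6) = 0.0003236+0.000j S between n5,n0
  Y(R7) = 0.0006757+0.000j S between n11,n7
  Y(R8) = 0.01468+0.000j S between n2,n10
  Y(C2) = 0.000+0.01924j S between n4,n3
  Y(R9) = 0.0003096+0.000j S between n1,n7
  Y(R10) = 0.004132+0.000j S between n5,n4
  Y(R11) = 0.01076+0.000j S between n4,n1
  Y(R12) = 0.09615+0.000j S between n9,n1
  Y(R13) = 0.0005000+0.000j S between n7,n0
  Y(R14) = 0.002037+0.000j S between n10,n9
  Y(R15) = 0.7194+0.000j S between n4,n8
  V1: constraint V(n8)−V(n0) = 1
Assemble and solve the 12×12 MNA system:
  V(n1)=2.878+5.160j  V(n2)=14.80-2.265j  V(n3)=8.963-7.863j  V(n4)=1.163+0.2637j  V(n5)=1.078+0.2446j  V(n6)=18.10+1.315j  V(n7)=18.85+1.127j  V(n8)=1.000+0.000j  V(n9)=8.830+3.606j  V(n10)=14.07-1.550j  V(n11)=18.85+1.127j
  i(V1)=0.6759-0.01363j

18.85+1.127j V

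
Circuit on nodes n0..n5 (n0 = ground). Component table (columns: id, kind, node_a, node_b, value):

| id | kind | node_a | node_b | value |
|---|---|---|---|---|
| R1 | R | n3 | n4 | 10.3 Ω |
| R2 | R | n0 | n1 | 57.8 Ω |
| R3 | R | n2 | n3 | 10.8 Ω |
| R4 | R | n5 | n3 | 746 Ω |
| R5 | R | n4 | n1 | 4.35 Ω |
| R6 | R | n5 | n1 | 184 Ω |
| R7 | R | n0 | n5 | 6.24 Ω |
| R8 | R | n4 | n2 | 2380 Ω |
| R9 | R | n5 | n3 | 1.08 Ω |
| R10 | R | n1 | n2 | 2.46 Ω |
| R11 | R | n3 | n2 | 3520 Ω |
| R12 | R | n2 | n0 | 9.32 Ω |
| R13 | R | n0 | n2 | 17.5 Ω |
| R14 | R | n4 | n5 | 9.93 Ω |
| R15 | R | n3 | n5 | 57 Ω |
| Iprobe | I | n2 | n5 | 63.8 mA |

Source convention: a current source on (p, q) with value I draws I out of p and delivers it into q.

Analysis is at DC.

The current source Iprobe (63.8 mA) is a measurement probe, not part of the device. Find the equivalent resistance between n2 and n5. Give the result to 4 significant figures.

R_eq = 4.049 Ω

Element admittances at DC:
  Y(R1) = 0.09709 S between n3,n4
  Y(R2) = 0.01730 S between n0,n1
  Y(R3) = 0.09259 S between n2,n3
  Y(R4) = 0.001340 S between n5,n3
  Y(R5) = 0.2299 S between n4,n1
  Y(R6) = 0.005435 S between n5,n1
  Y(R7) = 0.1603 S between n0,n5
  Y(R8) = 0.0004202 S between n4,n2
  Y(R9) = 0.9259 S between n5,n3
  Y(R10) = 0.4065 S between n1,n2
  Y(R11) = 0.0002841 S between n3,n2
  Y(R12) = 0.1073 S between n2,n0
  Y(R13) = 0.05714 S between n0,n2
  Y(R14) = 0.1007 S between n4,n5
  Y(R15) = 0.01754 S between n3,n5
  Iprobe: injects 0.0638 A into n5 (from n2)
Assemble and solve the 5×5 MNA system:
  V(n1)=-0.06901  V(n2)=-0.1238  V(n3)=0.1034  V(n4)=0.01791  V(n5)=0.1345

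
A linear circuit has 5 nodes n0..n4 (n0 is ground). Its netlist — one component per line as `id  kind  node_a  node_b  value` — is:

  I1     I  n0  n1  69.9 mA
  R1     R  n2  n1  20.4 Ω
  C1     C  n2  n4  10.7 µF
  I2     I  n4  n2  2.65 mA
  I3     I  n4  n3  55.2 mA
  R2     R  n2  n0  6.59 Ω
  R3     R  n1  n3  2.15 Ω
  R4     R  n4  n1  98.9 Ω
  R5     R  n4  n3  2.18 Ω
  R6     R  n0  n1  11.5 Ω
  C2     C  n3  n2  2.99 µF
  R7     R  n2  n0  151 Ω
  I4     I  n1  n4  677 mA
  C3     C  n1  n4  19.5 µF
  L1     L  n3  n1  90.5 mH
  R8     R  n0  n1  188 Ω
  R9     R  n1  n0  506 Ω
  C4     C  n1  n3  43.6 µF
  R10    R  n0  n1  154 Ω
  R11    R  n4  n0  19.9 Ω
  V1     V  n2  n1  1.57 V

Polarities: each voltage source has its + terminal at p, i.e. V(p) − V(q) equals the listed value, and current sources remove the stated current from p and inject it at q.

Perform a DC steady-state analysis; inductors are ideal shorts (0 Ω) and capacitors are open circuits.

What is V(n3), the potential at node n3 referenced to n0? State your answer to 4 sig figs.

-0.7838 V

MNA unknowns: 4 node voltages V₁..V_4 plus 2 source currents (L1, V1)
I1: z[0]−=0.0699, z[1]+=0.0699
R1: Y=0.04902 on G[2,1]
C1: Y=0.000 on G[2,4]
I2: z[4]−=0.00265, z[2]+=0.00265
I3: z[4]−=0.0552, z[3]+=0.0552
R2: Y=0.1517 on G[2,0]
R3: Y=0.4651 on G[1,3]
R4: Y=0.01011 on G[4,1]
R5: Y=0.4587 on G[4,3]
R6: Y=0.08696 on G[0,1]
C2: Y=0.000 on G[3,2]
R7: Y=0.006623 on G[2,0]
I4: z[1]−=0.677, z[4]+=0.677
C3: Y=0.000 on G[1,4]
L1: row V3−V1=0, i_L1 at 3,1
R8: Y=0.005319 on G[0,1]
R9: Y=0.001976 on G[1,0]
C4: Y=0.000 on G[1,3]
R10: Y=0.006494 on G[0,1]
R11: Y=0.05025 on G[4,0]
V1: row V2−V1=1.57, i_V1 at 2,1
solve → V1=-0.7838, V2=0.7862, V3=-0.7838, V4=0.4848
aux → i_L1=0.6372, i_V1=-0.1988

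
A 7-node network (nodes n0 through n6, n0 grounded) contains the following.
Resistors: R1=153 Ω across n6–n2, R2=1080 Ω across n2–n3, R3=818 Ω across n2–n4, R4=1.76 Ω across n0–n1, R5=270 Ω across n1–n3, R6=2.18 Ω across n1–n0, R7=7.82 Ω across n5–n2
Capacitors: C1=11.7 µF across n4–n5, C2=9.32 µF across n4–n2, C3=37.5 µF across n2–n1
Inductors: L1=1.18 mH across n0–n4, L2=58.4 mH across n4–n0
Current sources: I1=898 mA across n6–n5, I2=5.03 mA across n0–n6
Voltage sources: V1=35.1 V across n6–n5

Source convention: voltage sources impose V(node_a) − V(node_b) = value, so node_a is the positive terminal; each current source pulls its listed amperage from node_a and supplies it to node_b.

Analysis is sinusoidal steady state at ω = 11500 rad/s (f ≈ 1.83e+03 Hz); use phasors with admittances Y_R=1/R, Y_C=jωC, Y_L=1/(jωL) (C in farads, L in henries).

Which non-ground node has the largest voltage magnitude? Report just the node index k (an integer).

6

MNA unknowns: 6 node voltages V₁..V_6 plus 1 source current (V1)
R1: Y=0.006536+0.000j on G[6,2]
C1: Y=0.000+0.1346j on G[4,5]
C2: Y=0.000+0.1072j on G[4,2]
L1: Y=0.000-0.07369j on G[0,4]
R2: Y=0.0009259+0.000j on G[2,3]
I1: z[6]−=0.898, z[5]+=0.898
I2: z[0]−=0.00503, z[6]+=0.00503
R3: Y=0.001222+0.000j on G[2,4]
R4: Y=0.5682+0.000j on G[0,1]
R5: Y=0.003704+0.000j on G[1,3]
L2: Y=0.000-0.001489j on G[4,0]
R6: Y=0.4587+0.000j on G[1,0]
C3: Y=0.000+0.4312j on G[2,1]
R7: Y=0.1279+0.000j on G[5,2]
V1: row V6−V5=35.1, i_V1 at 6,5
solve → V1=0.01124-0.1218j, V2=-0.2788-0.1491j, V3=-0.04678-0.1273j, V4=-1.664-0.08658j, V5=-1.837+0.02418j, V6=33.26+0.02418j
aux → i_V1=-1.112-0.001133j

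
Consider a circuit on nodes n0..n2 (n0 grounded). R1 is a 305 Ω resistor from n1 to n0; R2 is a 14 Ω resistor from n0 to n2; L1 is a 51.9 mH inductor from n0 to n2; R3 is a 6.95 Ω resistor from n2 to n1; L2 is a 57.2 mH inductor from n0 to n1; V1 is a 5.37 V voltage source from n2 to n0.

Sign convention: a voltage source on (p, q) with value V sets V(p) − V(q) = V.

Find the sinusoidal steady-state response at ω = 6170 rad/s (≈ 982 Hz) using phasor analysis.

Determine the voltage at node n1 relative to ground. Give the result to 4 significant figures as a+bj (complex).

Apply KCL at each of the 2 non-ground nodes and solve the resulting linear system.
Node n1: branches {R1, R3, L2} → V_1 = 5.248+0.1011j
Node n2: branches {R2, L1, R3, V1} → V_2 = 5.370+0.000j
Source currents: i(V1)=-0.4011+0.03131j

5.248+0.1011j V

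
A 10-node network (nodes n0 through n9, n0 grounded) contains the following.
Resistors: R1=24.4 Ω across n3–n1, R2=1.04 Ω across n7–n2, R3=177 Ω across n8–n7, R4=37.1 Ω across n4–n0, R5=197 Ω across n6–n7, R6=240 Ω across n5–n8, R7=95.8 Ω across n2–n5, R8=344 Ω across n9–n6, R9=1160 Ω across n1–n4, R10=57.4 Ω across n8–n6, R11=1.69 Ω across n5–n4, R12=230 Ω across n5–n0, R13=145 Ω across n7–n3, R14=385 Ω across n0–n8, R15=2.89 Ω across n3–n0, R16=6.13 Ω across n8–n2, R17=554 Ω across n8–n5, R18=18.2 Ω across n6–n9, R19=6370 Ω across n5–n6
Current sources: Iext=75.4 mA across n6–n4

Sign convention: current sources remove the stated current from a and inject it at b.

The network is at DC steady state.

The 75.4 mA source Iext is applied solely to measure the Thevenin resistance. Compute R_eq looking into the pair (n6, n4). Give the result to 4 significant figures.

R_eq = 87.50 Ω

MNA unknowns: 9 node voltages V₁..V_9
R1: Y=0.04098 on G[3,1]
R2: Y=0.9615 on G[7,2]
R3: Y=0.005650 on G[8,7]
R4: Y=0.02695 on G[4,0]
R5: Y=0.005076 on G[6,7]
R6: Y=0.004167 on G[5,8]
R7: Y=0.01044 on G[2,5]
R8: Y=0.002907 on G[9,6]
R9: Y=0.0008621 on G[1,4]
R10: Y=0.01742 on G[8,6]
R11: Y=0.5917 on G[5,4]
R12: Y=0.004348 on G[5,0]
R13: Y=0.006897 on G[7,3]
R14: Y=0.002597 on G[0,8]
R15: Y=0.3460 on G[3,0]
R16: Y=0.1631 on G[8,2]
R17: Y=0.001805 on G[8,5]
R18: Y=0.05495 on G[6,9]
R19: Y=0.0001570 on G[5,6]
Iext: z[6]−=0.0754, z[4]+=0.0754
solve → V1=-0.02945, V2=-2.418, V3=-0.04544, V4=0.7311, V5=0.6380, V6=-5.866, V7=-2.420, V8=-2.601, V9=-5.866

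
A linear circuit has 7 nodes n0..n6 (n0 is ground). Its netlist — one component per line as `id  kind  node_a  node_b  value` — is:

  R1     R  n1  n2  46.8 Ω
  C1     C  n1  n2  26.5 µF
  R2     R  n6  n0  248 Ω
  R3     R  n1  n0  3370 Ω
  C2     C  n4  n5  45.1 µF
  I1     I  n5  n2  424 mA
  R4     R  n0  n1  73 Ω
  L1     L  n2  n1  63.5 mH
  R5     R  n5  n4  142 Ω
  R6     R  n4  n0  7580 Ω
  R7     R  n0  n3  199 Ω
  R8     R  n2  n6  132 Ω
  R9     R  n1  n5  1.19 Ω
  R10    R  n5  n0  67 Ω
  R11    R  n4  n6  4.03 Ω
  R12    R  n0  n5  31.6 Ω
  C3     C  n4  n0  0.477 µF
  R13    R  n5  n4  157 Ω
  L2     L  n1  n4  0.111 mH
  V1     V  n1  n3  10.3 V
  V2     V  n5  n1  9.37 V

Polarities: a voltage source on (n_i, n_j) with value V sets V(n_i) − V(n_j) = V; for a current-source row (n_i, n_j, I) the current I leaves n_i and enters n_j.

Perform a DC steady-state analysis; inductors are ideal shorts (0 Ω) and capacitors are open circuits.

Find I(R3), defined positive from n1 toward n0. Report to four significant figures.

Element admittances at DC:
  Y(R1) = 0.02137 S between n1,n2
  Y(C1) = 0.000 S between n1,n2
  Y(R2) = 0.004032 S between n6,n0
  Y(R3) = 0.0002967 S between n1,n0
  Y(C2) = 0.000 S between n4,n5
  I1: injects 0.424 A into n2 (from n5)
  Y(R4) = 0.01370 S between n0,n1
  L1: short n2↔n1 (DC inductor)
  Y(R5) = 0.007042 S between n5,n4
  Y(R6) = 0.0001319 S between n4,n0
  Y(R7) = 0.005025 S between n0,n3
  Y(R8) = 0.007576 S between n2,n6
  Y(R9) = 0.8403 S between n1,n5
  Y(R10) = 0.01493 S between n5,n0
  Y(R11) = 0.2481 S between n4,n6
  Y(R12) = 0.03165 S between n0,n5
  Y(C3) = 0.000 S between n4,n0
  Y(R13) = 0.006369 S between n5,n4
  L2: short n1↔n4 (DC inductor)
  V1: constraint V(n1)−V(n3) = 10.3
  V2: constraint V(n5)−V(n1) = 9.37
Assemble and solve the 10×10 MNA system:
  V(n1)=-5.519  V(n2)=-5.519  V(n3)=-15.82  V(n4)=-5.519  V(n5)=3.851  V(n6)=-5.433
  i(L1)=0.4246  i(L2)=-0.1477  i(V1)=-0.07949  i(V2)=-8.603

-0.001638 A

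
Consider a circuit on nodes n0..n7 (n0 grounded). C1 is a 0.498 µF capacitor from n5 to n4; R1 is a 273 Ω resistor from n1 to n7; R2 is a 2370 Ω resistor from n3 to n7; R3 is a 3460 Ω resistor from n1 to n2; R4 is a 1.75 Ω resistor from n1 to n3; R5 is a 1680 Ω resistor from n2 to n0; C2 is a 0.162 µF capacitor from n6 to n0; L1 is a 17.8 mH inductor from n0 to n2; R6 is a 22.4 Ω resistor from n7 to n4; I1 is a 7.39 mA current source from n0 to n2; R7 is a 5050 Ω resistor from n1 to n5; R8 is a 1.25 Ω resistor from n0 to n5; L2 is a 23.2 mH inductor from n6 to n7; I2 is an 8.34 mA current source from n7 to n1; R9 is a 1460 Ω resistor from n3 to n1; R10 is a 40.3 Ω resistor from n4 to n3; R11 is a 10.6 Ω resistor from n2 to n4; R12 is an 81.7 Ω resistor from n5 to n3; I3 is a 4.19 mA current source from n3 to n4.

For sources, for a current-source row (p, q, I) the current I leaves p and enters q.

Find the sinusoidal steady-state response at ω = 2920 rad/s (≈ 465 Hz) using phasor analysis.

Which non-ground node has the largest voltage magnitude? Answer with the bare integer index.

2

Apply KCL at each of the 7 non-ground nodes and solve the resulting linear system.
Node n1: branches {R1, R3, R4, R7, I2, R9} → V_1 = 0.1821+0.1921j
Node n2: branches {R3, R5, L1, I1, R11} → V_2 = 0.1392+0.2989j
Node n3: branches {R2, R4, R9, R10, R12, I3} → V_3 = 0.1690+0.1917j
Node n4: branches {C1, R6, R10, R11, I3} → V_4 = 0.1226+0.2727j
Node n5: branches {C1, R7, R8, R12} → V_5 = 0.002108+0.003150j
Node n6: branches {C2, L2} → V_6 = -0.04240+0.2752j
Node n7: branches {R1, R2, R6, L2, I2} → V_7 = -0.04104+0.2664j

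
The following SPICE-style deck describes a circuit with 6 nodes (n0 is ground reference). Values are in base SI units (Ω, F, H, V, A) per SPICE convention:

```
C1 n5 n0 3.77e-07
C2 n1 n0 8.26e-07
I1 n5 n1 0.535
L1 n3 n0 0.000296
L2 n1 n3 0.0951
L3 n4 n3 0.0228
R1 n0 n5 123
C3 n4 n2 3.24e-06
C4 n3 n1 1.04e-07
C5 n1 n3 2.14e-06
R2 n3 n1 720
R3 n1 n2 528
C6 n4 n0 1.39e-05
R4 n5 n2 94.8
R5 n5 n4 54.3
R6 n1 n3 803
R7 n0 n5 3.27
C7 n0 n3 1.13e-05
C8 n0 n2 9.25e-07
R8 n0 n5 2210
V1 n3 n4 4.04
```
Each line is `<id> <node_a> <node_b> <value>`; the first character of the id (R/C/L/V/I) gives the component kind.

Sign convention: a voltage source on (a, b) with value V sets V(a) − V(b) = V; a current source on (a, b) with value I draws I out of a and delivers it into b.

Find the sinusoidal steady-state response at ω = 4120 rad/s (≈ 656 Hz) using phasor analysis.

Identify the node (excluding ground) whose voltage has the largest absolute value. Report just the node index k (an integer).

MNA unknowns: 5 node voltages V₁..V_5 plus 1 source current (V1)
C1: Y=0.000+0.001553j on G[5,0]
C2: Y=0.000+0.003403j on G[1,0]
I1: z[5]−=0.535, z[1]+=0.535
L1: Y=0.000-0.8200j on G[3,0]
L2: Y=0.000-0.002552j on G[1,3]
L3: Y=0.000-0.01065j on G[4,3]
R1: Y=0.008130+0.000j on G[0,5]
C3: Y=0.000+0.01335j on G[4,2]
C4: Y=0.000+0.0004285j on G[3,1]
C5: Y=0.000+0.008817j on G[1,3]
R2: Y=0.001389+0.000j on G[3,1]
R3: Y=0.001894+0.000j on G[1,2]
C6: Y=0.000+0.05727j on G[4,0]
R4: Y=0.01055+0.000j on G[5,2]
R5: Y=0.01842+0.000j on G[5,4]
R6: Y=0.001245+0.000j on G[1,3]
R7: Y=0.3058+0.000j on G[0,5]
C7: Y=0.000+0.04656j on G[0,3]
C8: Y=0.000+0.003811j on G[0,2]
R8: Y=0.0004525+0.000j on G[0,5]
V1: row V3−V4=4.04, i_V1 at 3,4
solve → V1=18.56-43.19j, V2=-5.202-4.132j, V3=-0.3038+0.6292j, V4=-4.344+0.6292j, V5=-1.951-0.08436j
aux → i_V1=-0.1436-0.1812j

1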